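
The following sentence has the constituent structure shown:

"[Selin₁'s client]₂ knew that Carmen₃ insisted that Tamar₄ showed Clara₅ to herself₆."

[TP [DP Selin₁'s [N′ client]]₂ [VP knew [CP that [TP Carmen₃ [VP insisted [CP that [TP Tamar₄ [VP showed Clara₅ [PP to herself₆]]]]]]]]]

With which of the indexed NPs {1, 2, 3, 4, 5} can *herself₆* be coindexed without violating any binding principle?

{4, 5}

*herself* is an anaphor, so Principle A applies: it must be bound in its binding domain.
Binding domain of *herself₆*: the embedded TP, whose subject is Tamar₄.
*Selin₁* does not c-command the anaphor → cannot bind it.
*[Selin₁'s client]₂* c-commands the anaphor but is outside its binding domain → cannot satisfy Principle A.
*Carmen₃* c-commands the anaphor but is outside its binding domain → cannot satisfy Principle A.
*Tamar₄* c-commands the anaphor within its binding domain → licit binder.
*Clara₅* c-commands the anaphor within its binding domain → licit binder.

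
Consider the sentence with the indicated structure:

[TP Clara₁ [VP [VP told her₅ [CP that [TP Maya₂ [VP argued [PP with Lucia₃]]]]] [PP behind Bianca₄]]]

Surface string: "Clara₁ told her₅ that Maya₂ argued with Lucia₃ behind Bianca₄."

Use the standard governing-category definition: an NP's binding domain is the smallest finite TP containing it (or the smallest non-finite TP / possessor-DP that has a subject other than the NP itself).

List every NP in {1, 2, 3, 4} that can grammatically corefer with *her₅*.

*her* is a pronoun, so Principle B applies: it must be free in its binding domain.
Binding domain of *her₅*: the matrix TP, whose subject is Clara₁.
*Clara₁* c-commands the pronoun within its binding domain → coindexation would violate Principle B.
*Maya₂*: the pronoun c-commands this R-expression → coindexation would violate Principle C on *Maya₂*.
*Lucia₃*: the pronoun c-commands this R-expression → coindexation would violate Principle C on *Lucia₃*.
*Bianca₄* and the pronoun do not c-command one another → neither Principle B nor Principle C is at stake; coindexation permitted.

{4}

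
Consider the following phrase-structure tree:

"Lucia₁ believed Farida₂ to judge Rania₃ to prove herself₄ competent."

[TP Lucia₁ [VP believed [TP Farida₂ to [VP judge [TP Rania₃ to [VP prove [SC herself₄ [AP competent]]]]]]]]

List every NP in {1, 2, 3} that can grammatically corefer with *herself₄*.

*herself* is an anaphor, so Principle A applies: it must be bound in its binding domain.
Binding domain of *herself₄*: the embedded TP, whose subject is Rania₃.
*Lucia₁* c-commands the anaphor but is outside its binding domain → cannot satisfy Principle A.
*Farida₂* c-commands the anaphor but is outside its binding domain → cannot satisfy Principle A.
*Rania₃* c-commands the anaphor within its binding domain → licit binder.

{3}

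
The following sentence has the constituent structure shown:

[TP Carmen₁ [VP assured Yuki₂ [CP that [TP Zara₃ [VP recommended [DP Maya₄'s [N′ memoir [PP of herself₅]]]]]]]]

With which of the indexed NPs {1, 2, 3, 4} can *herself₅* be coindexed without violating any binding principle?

*herself* is an anaphor, so Principle A applies: it must be bound in its binding domain.
Binding domain of *herself₅*: the possessed DP, whose subject is Maya₄.
*Carmen₁* c-commands the anaphor but is outside its binding domain → cannot satisfy Principle A.
*Yuki₂* c-commands the anaphor but is outside its binding domain → cannot satisfy Principle A.
*Zara₃* c-commands the anaphor but is outside its binding domain → cannot satisfy Principle A.
*Maya₄* c-commands the anaphor within its binding domain → licit binder.

{4}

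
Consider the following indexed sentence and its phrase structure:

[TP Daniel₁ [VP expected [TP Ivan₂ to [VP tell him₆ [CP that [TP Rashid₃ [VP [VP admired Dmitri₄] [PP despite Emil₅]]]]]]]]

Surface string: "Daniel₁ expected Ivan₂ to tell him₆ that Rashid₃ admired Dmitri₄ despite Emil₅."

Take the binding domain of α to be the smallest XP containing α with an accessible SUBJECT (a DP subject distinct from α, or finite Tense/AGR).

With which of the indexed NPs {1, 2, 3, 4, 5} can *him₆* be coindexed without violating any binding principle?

{1}

*him* is a pronoun, so Principle B applies: it must be free in its binding domain.
Binding domain of *him₆*: the embedded TP, whose subject is Ivan₂.
*Daniel₁* c-commands the pronoun but from outside its binding domain, and is not c-commanded by it → coindexation permitted.
*Ivan₂* c-commands the pronoun within its binding domain → coindexation would violate Principle B.
*Rashid₃*: the pronoun c-commands this R-expression → coindexation would violate Principle C on *Rashid₃*.
*Dmitri₄*: the pronoun c-commands this R-expression → coindexation would violate Principle C on *Dmitri₄*.
*Emil₅*: the pronoun c-commands this R-expression → coindexation would violate Principle C on *Emil₅*.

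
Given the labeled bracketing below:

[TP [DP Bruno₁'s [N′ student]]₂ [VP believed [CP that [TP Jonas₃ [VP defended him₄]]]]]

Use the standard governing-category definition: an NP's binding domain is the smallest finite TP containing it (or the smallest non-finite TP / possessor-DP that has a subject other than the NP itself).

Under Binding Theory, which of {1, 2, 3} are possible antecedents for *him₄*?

{1, 2}

*him* is a pronoun, so Principle B applies: it must be free in its binding domain.
Binding domain of *him₄*: the embedded TP, whose subject is Jonas₃.
*Bruno₁* and the pronoun do not c-command one another → neither Principle B nor Principle C is at stake; coindexation permitted.
*[Bruno₁'s student]₂* c-commands the pronoun but from outside its binding domain, and is not c-commanded by it → coindexation permitted.
*Jonas₃* c-commands the pronoun within its binding domain → coindexation would violate Principle B.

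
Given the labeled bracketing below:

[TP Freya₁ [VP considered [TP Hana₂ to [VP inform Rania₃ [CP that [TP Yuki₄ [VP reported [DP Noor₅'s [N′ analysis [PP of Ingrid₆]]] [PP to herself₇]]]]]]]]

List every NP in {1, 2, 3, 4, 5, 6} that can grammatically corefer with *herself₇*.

{4}

*herself* is an anaphor, so Principle A applies: it must be bound in its binding domain.
Binding domain of *herself₇*: the embedded TP, whose subject is Yuki₄.
*Freya₁* c-commands the anaphor but is outside its binding domain → cannot satisfy Principle A.
*Hana₂* c-commands the anaphor but is outside its binding domain → cannot satisfy Principle A.
*Rania₃* c-commands the anaphor but is outside its binding domain → cannot satisfy Principle A.
*Yuki₄* c-commands the anaphor within its binding domain → licit binder.
*Noor₅* does not c-command the anaphor → cannot bind it.
*Ingrid₆* does not c-command the anaphor → cannot bind it.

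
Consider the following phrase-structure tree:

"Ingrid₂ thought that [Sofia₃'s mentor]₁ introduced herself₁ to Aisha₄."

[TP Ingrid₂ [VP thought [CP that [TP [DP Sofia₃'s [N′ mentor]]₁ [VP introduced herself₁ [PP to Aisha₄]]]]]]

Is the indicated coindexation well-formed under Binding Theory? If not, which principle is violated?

grammatical

The two coindexed NPs are *[Sofia₃'s mentor]₁* and *herself₁*.
*herself₁* is an anaphor; its binding domain is the embedded TP, whose subject is [Sofia₃'s mentor]₁. *[Sofia₃'s mentor]₁* c-commands it within that domain and shares its index, so Principle A is satisfied.
*[Sofia₃'s mentor]₁* is an R-expression; *herself₁* does not c-command it, and no other NP shares its index, so Principle C is satisfied.
All principles are respected.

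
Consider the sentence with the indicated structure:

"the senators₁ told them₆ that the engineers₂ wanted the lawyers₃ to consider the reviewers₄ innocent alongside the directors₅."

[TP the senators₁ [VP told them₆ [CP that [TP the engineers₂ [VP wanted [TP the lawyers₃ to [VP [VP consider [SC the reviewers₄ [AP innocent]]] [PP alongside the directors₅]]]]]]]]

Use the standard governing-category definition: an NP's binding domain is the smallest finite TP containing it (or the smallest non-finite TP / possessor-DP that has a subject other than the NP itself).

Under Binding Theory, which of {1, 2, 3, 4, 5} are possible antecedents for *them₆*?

none

*them* is a pronoun, so Principle B applies: it must be free in its binding domain.
Binding domain of *them₆*: the matrix TP, whose subject is the senators₁.
*the senators₁* c-commands the pronoun within its binding domain → coindexation would violate Principle B.
*the engineers₂*: the pronoun c-commands this R-expression → coindexation would violate Principle C on *the engineers₂*.
*the lawyers₃*: the pronoun c-commands this R-expression → coindexation would violate Principle C on *the lawyers₃*.
*the reviewers₄*: the pronoun c-commands this R-expression → coindexation would violate Principle C on *the reviewers₄*.
*the directors₅*: the pronoun c-commands this R-expression → coindexation would violate Principle C on *the directors₅*.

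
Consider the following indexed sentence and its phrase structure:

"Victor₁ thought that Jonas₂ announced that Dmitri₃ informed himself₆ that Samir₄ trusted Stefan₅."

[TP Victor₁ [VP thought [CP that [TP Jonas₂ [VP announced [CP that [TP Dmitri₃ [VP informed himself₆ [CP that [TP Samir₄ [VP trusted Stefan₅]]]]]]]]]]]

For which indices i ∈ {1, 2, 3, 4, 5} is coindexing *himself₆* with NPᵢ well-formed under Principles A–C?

{3}

*himself* is an anaphor, so Principle A applies: it must be bound in its binding domain.
Binding domain of *himself₆*: the embedded TP, whose subject is Dmitri₃.
*Victor₁* c-commands the anaphor but is outside its binding domain → cannot satisfy Principle A.
*Jonas₂* c-commands the anaphor but is outside its binding domain → cannot satisfy Principle A.
*Dmitri₃* c-commands the anaphor within its binding domain → licit binder.
*Samir₄* does not c-command the anaphor → cannot bind it.
*Stefan₅* does not c-command the anaphor → cannot bind it.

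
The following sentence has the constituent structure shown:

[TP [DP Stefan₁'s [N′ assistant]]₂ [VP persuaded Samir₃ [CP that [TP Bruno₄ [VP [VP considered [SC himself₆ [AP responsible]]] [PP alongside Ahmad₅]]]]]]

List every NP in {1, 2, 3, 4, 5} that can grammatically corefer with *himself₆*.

{4}

*himself* is an anaphor, so Principle A applies: it must be bound in its binding domain.
Binding domain of *himself₆*: the embedded TP, whose subject is Bruno₄.
*Stefan₁* does not c-command the anaphor → cannot bind it.
*[Stefan₁'s assistant]₂* c-commands the anaphor but is outside its binding domain → cannot satisfy Principle A.
*Samir₃* c-commands the anaphor but is outside its binding domain → cannot satisfy Principle A.
*Bruno₄* c-commands the anaphor within its binding domain → licit binder.
*Ahmad₅* does not c-command the anaphor → cannot bind it.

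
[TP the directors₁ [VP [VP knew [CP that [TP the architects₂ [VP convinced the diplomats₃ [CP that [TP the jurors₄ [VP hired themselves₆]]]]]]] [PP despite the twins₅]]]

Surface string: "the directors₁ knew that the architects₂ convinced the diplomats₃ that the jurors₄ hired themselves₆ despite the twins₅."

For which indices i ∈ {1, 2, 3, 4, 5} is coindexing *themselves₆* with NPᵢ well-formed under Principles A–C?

*themselves* is an anaphor, so Principle A applies: it must be bound in its binding domain.
Binding domain of *themselves₆*: the embedded TP, whose subject is the jurors₄.
*the directors₁* c-commands the anaphor but is outside its binding domain → cannot satisfy Principle A.
*the architects₂* c-commands the anaphor but is outside its binding domain → cannot satisfy Principle A.
*the diplomats₃* c-commands the anaphor but is outside its binding domain → cannot satisfy Principle A.
*the jurors₄* c-commands the anaphor within its binding domain → licit binder.
*the twins₅* does not c-command the anaphor → cannot bind it.

{4}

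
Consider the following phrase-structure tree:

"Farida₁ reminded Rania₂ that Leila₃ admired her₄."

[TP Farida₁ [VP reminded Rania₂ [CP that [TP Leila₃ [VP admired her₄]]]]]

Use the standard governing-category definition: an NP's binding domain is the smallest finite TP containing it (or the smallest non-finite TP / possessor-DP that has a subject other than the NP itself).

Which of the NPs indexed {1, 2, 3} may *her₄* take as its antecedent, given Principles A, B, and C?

*her* is a pronoun, so Principle B applies: it must be free in its binding domain.
Binding domain of *her₄*: the embedded TP, whose subject is Leila₃.
*Farida₁* c-commands the pronoun but from outside its binding domain, and is not c-commanded by it → coindexation permitted.
*Rania₂* c-commands the pronoun but from outside its binding domain, and is not c-commanded by it → coindexation permitted.
*Leila₃* c-commands the pronoun within its binding domain → coindexation would violate Principle B.

{1, 2}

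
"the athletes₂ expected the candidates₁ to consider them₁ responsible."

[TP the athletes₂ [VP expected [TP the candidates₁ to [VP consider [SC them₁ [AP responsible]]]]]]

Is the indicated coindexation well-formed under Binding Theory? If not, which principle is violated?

The two coindexed NPs are *the candidates₁* and *them₁*.
*them₁* is a pronoun. Its binding domain is the embedded TP, whose subject is the candidates₁.
*the candidates₁* c-commands it within that domain and carries the same index.
The pronoun is locally bound → Principle B violation.

Principle B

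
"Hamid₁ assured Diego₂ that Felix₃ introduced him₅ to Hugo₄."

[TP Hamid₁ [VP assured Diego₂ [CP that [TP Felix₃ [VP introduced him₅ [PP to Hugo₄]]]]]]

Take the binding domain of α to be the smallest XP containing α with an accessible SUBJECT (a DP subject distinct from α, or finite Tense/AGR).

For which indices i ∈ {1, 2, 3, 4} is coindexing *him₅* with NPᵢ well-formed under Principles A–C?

{1, 2}

*him* is a pronoun, so Principle B applies: it must be free in its binding domain.
Binding domain of *him₅*: the embedded TP, whose subject is Felix₃.
*Hamid₁* c-commands the pronoun but from outside its binding domain, and is not c-commanded by it → coindexation permitted.
*Diego₂* c-commands the pronoun but from outside its binding domain, and is not c-commanded by it → coindexation permitted.
*Felix₃* c-commands the pronoun within its binding domain → coindexation would violate Principle B.
*Hugo₄*: the pronoun c-commands this R-expression → coindexation would violate Principle C on *Hugo₄*.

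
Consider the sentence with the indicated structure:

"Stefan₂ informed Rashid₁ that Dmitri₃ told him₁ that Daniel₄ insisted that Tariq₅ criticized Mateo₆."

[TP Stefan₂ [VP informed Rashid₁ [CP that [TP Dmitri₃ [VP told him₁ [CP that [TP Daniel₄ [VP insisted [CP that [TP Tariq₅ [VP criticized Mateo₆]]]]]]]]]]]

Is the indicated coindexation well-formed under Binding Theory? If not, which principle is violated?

grammatical

The two coindexed NPs are *Rashid₁* and *him₁*.
*him₁* is a pronoun; its binding domain is the embedded TP, whose subject is Dmitri₃. Within that domain it is c-commanded only by *Dmitri₃*, which carries a different index — the pronoun is free locally, so Principle B holds.
*Rashid₁* is an R-expression; *him₁* does not c-command it, and no other NP shares its index, so Principle C is satisfied.
All principles are respected.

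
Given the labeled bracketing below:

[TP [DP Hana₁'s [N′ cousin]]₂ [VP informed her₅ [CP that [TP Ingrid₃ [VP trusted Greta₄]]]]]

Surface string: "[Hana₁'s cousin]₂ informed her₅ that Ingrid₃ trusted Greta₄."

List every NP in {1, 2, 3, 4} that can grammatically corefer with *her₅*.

{1}

*her* is a pronoun, so Principle B applies: it must be free in its binding domain.
Binding domain of *her₅*: the matrix TP, whose subject is [Hana₁'s cousin]₂.
*Hana₁* and the pronoun do not c-command one another → neither Principle B nor Principle C is at stake; coindexation permitted.
*[Hana₁'s cousin]₂* c-commands the pronoun within its binding domain → coindexation would violate Principle B.
*Ingrid₃*: the pronoun c-commands this R-expression → coindexation would violate Principle C on *Ingrid₃*.
*Greta₄*: the pronoun c-commands this R-expression → coindexation would violate Principle C on *Greta₄*.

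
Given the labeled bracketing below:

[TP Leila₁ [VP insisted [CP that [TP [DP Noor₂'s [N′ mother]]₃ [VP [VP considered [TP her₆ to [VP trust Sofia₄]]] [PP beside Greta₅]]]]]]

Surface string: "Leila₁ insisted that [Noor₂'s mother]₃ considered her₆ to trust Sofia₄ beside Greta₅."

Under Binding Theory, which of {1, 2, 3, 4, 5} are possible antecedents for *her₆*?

{1, 2, 5}

*her* is a pronoun, so Principle B applies: it must be free in its binding domain.
Binding domain of *her₆*: the embedded TP, whose subject is [Noor₂'s mother]₃.
*Leila₁* c-commands the pronoun but from outside its binding domain, and is not c-commanded by it → coindexation permitted.
*Noor₂* and the pronoun do not c-command one another → neither Principle B nor Principle C is at stake; coindexation permitted.
*[Noor₂'s mother]₃* c-commands the pronoun within its binding domain → coindexation would violate Principle B.
*Sofia₄*: the pronoun c-commands this R-expression → coindexation would violate Principle C on *Sofia₄*.
*Greta₅* and the pronoun do not c-command one another → neither Principle B nor Principle C is at stake; coindexation permitted.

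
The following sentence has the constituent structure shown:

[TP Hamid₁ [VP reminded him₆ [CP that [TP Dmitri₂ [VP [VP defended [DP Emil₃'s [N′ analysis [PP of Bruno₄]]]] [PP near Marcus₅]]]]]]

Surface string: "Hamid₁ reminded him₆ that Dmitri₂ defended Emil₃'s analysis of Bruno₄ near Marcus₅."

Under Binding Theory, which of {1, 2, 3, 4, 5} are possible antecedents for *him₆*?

none

*him* is a pronoun, so Principle B applies: it must be free in its binding domain.
Binding domain of *him₆*: the matrix TP, whose subject is Hamid₁.
*Hamid₁* c-commands the pronoun within its binding domain → coindexation would violate Principle B.
*Dmitri₂*: the pronoun c-commands this R-expression → coindexation would violate Principle C on *Dmitri₂*.
*Emil₃*: the pronoun c-commands this R-expression → coindexation would violate Principle C on *Emil₃*.
*Bruno₄*: the pronoun c-commands this R-expression → coindexation would violate Principle C on *Bruno₄*.
*Marcus₅*: the pronoun c-commands this R-expression → coindexation would violate Principle C on *Marcus₅*.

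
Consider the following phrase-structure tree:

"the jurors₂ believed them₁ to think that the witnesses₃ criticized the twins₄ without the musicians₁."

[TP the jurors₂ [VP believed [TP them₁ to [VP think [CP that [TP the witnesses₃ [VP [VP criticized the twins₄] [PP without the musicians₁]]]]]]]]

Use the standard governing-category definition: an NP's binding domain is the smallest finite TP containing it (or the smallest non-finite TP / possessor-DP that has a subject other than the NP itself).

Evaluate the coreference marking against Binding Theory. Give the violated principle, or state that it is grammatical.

The two coindexed NPs are *them₁* and *the musicians₁*.
*the musicians₁* is an R-expression. Principle C requires it to be free everywhere.
*them₁* c-commands it and carries the same index.
The R-expression is bound → Principle C violation.

Principle C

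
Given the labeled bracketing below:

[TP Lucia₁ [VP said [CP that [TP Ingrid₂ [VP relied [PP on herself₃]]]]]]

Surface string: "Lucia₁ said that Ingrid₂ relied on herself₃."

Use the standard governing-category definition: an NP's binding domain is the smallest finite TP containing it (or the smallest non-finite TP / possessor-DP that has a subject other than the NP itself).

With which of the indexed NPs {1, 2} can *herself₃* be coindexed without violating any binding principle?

*herself* is an anaphor, so Principle A applies: it must be bound in its binding domain.
Binding domain of *herself₃*: the embedded TP, whose subject is Ingrid₂.
*Lucia₁* c-commands the anaphor but is outside its binding domain → cannot satisfy Principle A.
*Ingrid₂* c-commands the anaphor within its binding domain → licit binder.

{2}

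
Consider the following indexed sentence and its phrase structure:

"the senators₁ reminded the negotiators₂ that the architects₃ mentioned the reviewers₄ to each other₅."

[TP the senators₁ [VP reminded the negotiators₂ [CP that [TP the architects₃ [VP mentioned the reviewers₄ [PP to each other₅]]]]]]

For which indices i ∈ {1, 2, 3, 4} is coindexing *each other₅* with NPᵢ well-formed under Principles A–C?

*each other* is an anaphor, so Principle A applies: it must be bound in its binding domain.
Binding domain of *each other₅*: the embedded TP, whose subject is the architects₃.
*the senators₁* c-commands the anaphor but is outside its binding domain → cannot satisfy Principle A.
*the negotiators₂* c-commands the anaphor but is outside its binding domain → cannot satisfy Principle A.
*the architects₃* c-commands the anaphor within its binding domain → licit binder.
*the reviewers₄* c-commands the anaphor within its binding domain → licit binder.

{3, 4}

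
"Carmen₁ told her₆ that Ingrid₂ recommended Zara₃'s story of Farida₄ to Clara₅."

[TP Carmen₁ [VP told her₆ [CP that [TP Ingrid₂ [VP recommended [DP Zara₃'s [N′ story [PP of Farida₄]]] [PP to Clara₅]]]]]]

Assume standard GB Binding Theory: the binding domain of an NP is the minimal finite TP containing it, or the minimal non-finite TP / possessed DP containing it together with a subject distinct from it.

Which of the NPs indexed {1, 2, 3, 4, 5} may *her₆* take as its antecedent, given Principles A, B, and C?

none

*her* is a pronoun, so Principle B applies: it must be free in its binding domain.
Binding domain of *her₆*: the matrix TP, whose subject is Carmen₁.
*Carmen₁* c-commands the pronoun within its binding domain → coindexation would violate Principle B.
*Ingrid₂*: the pronoun c-commands this R-expression → coindexation would violate Principle C on *Ingrid₂*.
*Zara₃*: the pronoun c-commands this R-expression → coindexation would violate Principle C on *Zara₃*.
*Farida₄*: the pronoun c-commands this R-expression → coindexation would violate Principle C on *Farida₄*.
*Clara₅*: the pronoun c-commands this R-expression → coindexation would violate Principle C on *Clara₅*.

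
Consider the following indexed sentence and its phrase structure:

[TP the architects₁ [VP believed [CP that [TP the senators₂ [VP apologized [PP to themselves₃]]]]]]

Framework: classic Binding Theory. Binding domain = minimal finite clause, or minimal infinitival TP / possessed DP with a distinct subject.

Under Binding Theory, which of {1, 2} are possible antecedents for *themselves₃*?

{2}

*themselves* is an anaphor, so Principle A applies: it must be bound in its binding domain.
Binding domain of *themselves₃*: the embedded TP, whose subject is the senators₂.
*the architects₁* c-commands the anaphor but is outside its binding domain → cannot satisfy Principle A.
*the senators₂* c-commands the anaphor within its binding domain → licit binder.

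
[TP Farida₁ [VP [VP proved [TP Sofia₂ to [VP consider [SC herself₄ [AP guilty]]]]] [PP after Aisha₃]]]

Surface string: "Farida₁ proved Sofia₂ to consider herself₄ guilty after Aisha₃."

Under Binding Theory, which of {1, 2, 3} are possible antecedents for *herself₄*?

*herself* is an anaphor, so Principle A applies: it must be bound in its binding domain.
Binding domain of *herself₄*: the embedded TP, whose subject is Sofia₂.
*Farida₁* c-commands the anaphor but is outside its binding domain → cannot satisfy Principle A.
*Sofia₂* c-commands the anaphor within its binding domain → licit binder.
*Aisha₃* does not c-command the anaphor → cannot bind it.

{2}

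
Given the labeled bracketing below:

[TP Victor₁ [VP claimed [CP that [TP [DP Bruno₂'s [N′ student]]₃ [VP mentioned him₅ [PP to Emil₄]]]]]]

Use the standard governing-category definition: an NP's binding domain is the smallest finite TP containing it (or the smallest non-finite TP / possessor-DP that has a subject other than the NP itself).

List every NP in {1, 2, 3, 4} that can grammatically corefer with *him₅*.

{1, 2}

*him* is a pronoun, so Principle B applies: it must be free in its binding domain.
Binding domain of *him₅*: the embedded TP, whose subject is [Bruno₂'s student]₃.
*Victor₁* c-commands the pronoun but from outside its binding domain, and is not c-commanded by it → coindexation permitted.
*Bruno₂* and the pronoun do not c-command one another → neither Principle B nor Principle C is at stake; coindexation permitted.
*[Bruno₂'s student]₃* c-commands the pronoun within its binding domain → coindexation would violate Principle B.
*Emil₄*: the pronoun c-commands this R-expression → coindexation would violate Principle C on *Emil₄*.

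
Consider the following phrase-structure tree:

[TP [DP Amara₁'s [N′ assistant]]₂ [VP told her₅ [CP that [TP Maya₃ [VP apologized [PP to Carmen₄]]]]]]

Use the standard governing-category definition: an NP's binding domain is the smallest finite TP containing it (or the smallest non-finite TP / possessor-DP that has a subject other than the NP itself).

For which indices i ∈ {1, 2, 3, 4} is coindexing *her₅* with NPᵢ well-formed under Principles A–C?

{1}

*her* is a pronoun, so Principle B applies: it must be free in its binding domain.
Binding domain of *her₅*: the matrix TP, whose subject is [Amara₁'s assistant]₂.
*Amara₁* and the pronoun do not c-command one another → neither Principle B nor Principle C is at stake; coindexation permitted.
*[Amara₁'s assistant]₂* c-commands the pronoun within its binding domain → coindexation would violate Principle B.
*Maya₃*: the pronoun c-commands this R-expression → coindexation would violate Principle C on *Maya₃*.
*Carmen₄*: the pronoun c-commands this R-expression → coindexation would violate Principle C on *Carmen₄*.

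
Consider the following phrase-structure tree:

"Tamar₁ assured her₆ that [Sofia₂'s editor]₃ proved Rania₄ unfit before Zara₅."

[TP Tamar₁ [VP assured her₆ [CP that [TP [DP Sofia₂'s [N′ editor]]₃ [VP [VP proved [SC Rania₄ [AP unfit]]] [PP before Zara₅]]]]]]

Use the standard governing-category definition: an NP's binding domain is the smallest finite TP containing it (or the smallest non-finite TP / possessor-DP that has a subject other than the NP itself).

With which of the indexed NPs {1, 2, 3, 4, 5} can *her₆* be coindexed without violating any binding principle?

*her* is a pronoun, so Principle B applies: it must be free in its binding domain.
Binding domain of *her₆*: the matrix TP, whose subject is Tamar₁.
*Tamar₁* c-commands the pronoun within its binding domain → coindexation would violate Principle B.
*Sofia₂*: the pronoun c-commands this R-expression → coindexation would violate Principle C on *Sofia₂*.
*[Sofia₂'s editor]₃*: the pronoun c-commands this R-expression → coindexation would violate Principle C on *[Sofia₂'s editor]₃*.
*Rania₄*: the pronoun c-commands this R-expression → coindexation would violate Principle C on *Rania₄*.
*Zara₅*: the pronoun c-commands this R-expression → coindexation would violate Principle C on *Zara₅*.

none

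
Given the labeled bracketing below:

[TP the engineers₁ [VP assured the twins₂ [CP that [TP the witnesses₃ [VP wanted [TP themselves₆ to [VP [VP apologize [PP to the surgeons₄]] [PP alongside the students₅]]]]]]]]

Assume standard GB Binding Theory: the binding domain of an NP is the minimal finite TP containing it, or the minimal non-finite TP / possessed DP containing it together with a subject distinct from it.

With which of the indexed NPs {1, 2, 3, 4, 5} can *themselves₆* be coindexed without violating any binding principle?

{3}

*themselves* is an anaphor, so Principle A applies: it must be bound in its binding domain.
Binding domain of *themselves₆*: the embedded TP, whose subject is the witnesses₃.
*the engineers₁* c-commands the anaphor but is outside its binding domain → cannot satisfy Principle A.
*the twins₂* c-commands the anaphor but is outside its binding domain → cannot satisfy Principle A.
*the witnesses₃* c-commands the anaphor within its binding domain → licit binder.
*the surgeons₄* does not c-command the anaphor → cannot bind it.
*the students₅* does not c-command the anaphor → cannot bind it.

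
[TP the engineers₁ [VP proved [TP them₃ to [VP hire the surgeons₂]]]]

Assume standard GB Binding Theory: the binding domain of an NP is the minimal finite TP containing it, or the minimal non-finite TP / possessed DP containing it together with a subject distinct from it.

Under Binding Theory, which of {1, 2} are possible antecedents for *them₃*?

*them* is a pronoun, so Principle B applies: it must be free in its binding domain.
Binding domain of *them₃*: the matrix TP, whose subject is the engineers₁.
*the engineers₁* c-commands the pronoun within its binding domain → coindexation would violate Principle B.
*the surgeons₂*: the pronoun c-commands this R-expression → coindexation would violate Principle C on *the surgeons₂*.

none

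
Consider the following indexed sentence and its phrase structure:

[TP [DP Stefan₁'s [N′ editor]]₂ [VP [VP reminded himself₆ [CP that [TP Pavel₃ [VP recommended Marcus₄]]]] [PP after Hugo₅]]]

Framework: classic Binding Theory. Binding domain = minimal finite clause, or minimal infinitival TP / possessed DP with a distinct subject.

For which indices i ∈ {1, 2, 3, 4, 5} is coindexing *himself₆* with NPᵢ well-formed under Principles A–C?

{2}

*himself* is an anaphor, so Principle A applies: it must be bound in its binding domain.
Binding domain of *himself₆*: the matrix TP, whose subject is [Stefan₁'s editor]₂.
*Stefan₁* does not c-command the anaphor → cannot bind it.
*[Stefan₁'s editor]₂* c-commands the anaphor within its binding domain → licit binder.
*Pavel₃* does not c-command the anaphor → cannot bind it.
*Marcus₄* does not c-command the anaphor → cannot bind it.
*Hugo₅* does not c-command the anaphor → cannot bind it.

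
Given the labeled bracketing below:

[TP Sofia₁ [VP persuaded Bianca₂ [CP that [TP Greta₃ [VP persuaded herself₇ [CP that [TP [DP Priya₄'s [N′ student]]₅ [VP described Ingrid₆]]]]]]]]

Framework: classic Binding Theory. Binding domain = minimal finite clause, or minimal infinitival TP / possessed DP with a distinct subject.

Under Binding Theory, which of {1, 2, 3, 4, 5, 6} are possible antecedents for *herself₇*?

{3}

*herself* is an anaphor, so Principle A applies: it must be bound in its binding domain.
Binding domain of *herself₇*: the embedded TP, whose subject is Greta₃.
*Sofia₁* c-commands the anaphor but is outside its binding domain → cannot satisfy Principle A.
*Bianca₂* c-commands the anaphor but is outside its binding domain → cannot satisfy Principle A.
*Greta₃* c-commands the anaphor within its binding domain → licit binder.
*Priya₄* does not c-command the anaphor → cannot bind it.
*[Priya₄'s student]₅* does not c-command the anaphor → cannot bind it.
*Ingrid₆* does not c-command the anaphor → cannot bind it.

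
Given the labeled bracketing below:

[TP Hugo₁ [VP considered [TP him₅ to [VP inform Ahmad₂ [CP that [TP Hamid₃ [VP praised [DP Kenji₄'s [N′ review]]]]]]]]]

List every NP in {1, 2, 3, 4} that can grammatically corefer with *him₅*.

none

*him* is a pronoun, so Principle B applies: it must be free in its binding domain.
Binding domain of *him₅*: the matrix TP, whose subject is Hugo₁.
*Hugo₁* c-commands the pronoun within its binding domain → coindexation would violate Principle B.
*Ahmad₂*: the pronoun c-commands this R-expression → coindexation would violate Principle C on *Ahmad₂*.
*Hamid₃*: the pronoun c-commands this R-expression → coindexation would violate Principle C on *Hamid₃*.
*Kenji₄*: the pronoun c-commands this R-expression → coindexation would violate Principle C on *Kenji₄*.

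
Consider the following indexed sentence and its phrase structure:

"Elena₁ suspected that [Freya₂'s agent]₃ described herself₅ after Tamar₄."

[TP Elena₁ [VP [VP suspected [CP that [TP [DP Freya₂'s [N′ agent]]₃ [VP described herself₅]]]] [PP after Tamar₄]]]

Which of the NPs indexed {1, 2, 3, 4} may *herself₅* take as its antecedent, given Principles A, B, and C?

{3}

*herself* is an anaphor, so Principle A applies: it must be bound in its binding domain.
Binding domain of *herself₅*: the embedded TP, whose subject is [Freya₂'s agent]₃.
*Elena₁* c-commands the anaphor but is outside its binding domain → cannot satisfy Principle A.
*Freya₂* does not c-command the anaphor → cannot bind it.
*[Freya₂'s agent]₃* c-commands the anaphor within its binding domain → licit binder.
*Tamar₄* does not c-command the anaphor → cannot bind it.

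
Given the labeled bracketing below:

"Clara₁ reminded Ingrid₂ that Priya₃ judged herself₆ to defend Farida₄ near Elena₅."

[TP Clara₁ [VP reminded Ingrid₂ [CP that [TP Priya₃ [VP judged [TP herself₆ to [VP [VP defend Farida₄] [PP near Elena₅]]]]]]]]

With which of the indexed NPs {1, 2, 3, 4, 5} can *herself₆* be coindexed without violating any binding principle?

*herself* is an anaphor, so Principle A applies: it must be bound in its binding domain.
Binding domain of *herself₆*: the embedded TP, whose subject is Priya₃.
*Clara₁* c-commands the anaphor but is outside its binding domain → cannot satisfy Principle A.
*Ingrid₂* c-commands the anaphor but is outside its binding domain → cannot satisfy Principle A.
*Priya₃* c-commands the anaphor within its binding domain → licit binder.
*Farida₄* does not c-command the anaphor → cannot bind it.
*Elena₅* does not c-command the anaphor → cannot bind it.

{3}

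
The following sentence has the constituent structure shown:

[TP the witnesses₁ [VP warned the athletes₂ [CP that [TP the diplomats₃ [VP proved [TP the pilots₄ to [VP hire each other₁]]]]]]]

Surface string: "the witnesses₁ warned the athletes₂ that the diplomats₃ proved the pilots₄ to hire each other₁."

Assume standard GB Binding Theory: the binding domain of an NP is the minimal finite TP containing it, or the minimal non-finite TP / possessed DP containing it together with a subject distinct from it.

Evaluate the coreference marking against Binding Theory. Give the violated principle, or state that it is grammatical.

Principle A

The two coindexed NPs are *the witnesses₁* and *each other₁*.
*each other₁* is an anaphor. Principle A requires it to be bound within its binding domain — the embedded TP, whose subject is the pilots₄.
Within that domain it is c-commanded by *the pilots₄*, which does not share its index.
*the witnesses₁* does c-command the anaphor, but from outside its binding domain.
The anaphor is unbound in its domain → Principle A violation.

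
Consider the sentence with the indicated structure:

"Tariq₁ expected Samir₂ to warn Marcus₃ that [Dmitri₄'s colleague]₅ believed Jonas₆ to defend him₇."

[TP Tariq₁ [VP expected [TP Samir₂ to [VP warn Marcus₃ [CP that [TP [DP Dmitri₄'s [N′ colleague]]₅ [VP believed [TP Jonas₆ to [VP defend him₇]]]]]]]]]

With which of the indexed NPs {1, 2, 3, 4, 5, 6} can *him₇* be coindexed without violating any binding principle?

{1, 2, 3, 4, 5}

*him* is a pronoun, so Principle B applies: it must be free in its binding domain.
Binding domain of *him₇*: the embedded TP, whose subject is Jonas₆.
*Tariq₁* c-commands the pronoun but from outside its binding domain, and is not c-commanded by it → coindexation permitted.
*Samir₂* c-commands the pronoun but from outside its binding domain, and is not c-commanded by it → coindexation permitted.
*Marcus₃* c-commands the pronoun but from outside its binding domain, and is not c-commanded by it → coindexation permitted.
*Dmitri₄* and the pronoun do not c-command one another → neither Principle B nor Principle C is at stake; coindexation permitted.
*[Dmitri₄'s colleague]₅* c-commands the pronoun but from outside its binding domain, and is not c-commanded by it → coindexation permitted.
*Jonas₆* c-commands the pronoun within its binding domain → coindexation would violate Principle B.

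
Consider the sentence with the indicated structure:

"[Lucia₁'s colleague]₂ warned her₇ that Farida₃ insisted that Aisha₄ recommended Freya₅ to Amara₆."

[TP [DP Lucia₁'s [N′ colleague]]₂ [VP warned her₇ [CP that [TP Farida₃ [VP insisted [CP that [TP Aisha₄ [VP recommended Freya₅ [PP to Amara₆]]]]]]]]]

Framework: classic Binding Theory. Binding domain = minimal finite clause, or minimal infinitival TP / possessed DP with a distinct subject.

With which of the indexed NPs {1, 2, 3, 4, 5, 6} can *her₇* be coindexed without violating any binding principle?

*her* is a pronoun, so Principle B applies: it must be free in its binding domain.
Binding domain of *her₇*: the matrix TP, whose subject is [Lucia₁'s colleague]₂.
*Lucia₁* and the pronoun do not c-command one another → neither Principle B nor Principle C is at stake; coindexation permitted.
*[Lucia₁'s colleague]₂* c-commands the pronoun within its binding domain → coindexation would violate Principle B.
*Farida₃*: the pronoun c-commands this R-expression → coindexation would violate Principle C on *Farida₃*.
*Aisha₄*: the pronoun c-commands this R-expression → coindexation would violate Principle C on *Aisha₄*.
*Freya₅*: the pronoun c-commands this R-expression → coindexation would violate Principle C on *Freya₅*.
*Amara₆*: the pronoun c-commands this R-expression → coindexation would violate Principle C on *Amara₆*.

{1}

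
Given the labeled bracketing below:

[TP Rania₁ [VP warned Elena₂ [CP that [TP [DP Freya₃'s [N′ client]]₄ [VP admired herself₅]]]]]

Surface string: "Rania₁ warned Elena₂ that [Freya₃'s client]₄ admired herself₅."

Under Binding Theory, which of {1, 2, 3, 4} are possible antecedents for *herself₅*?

*herself* is an anaphor, so Principle A applies: it must be bound in its binding domain.
Binding domain of *herself₅*: the embedded TP, whose subject is [Freya₃'s client]₄.
*Rania₁* c-commands the anaphor but is outside its binding domain → cannot satisfy Principle A.
*Elena₂* c-commands the anaphor but is outside its binding domain → cannot satisfy Principle A.
*Freya₃* does not c-command the anaphor → cannot bind it.
*[Freya₃'s client]₄* c-commands the anaphor within its binding domain → licit binder.

{4}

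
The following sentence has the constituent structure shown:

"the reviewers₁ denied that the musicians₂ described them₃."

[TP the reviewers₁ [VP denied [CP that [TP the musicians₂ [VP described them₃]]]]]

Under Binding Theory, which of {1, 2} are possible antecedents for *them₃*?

*them* is a pronoun, so Principle B applies: it must be free in its binding domain.
Binding domain of *them₃*: the embedded TP, whose subject is the musicians₂.
*the reviewers₁* c-commands the pronoun but from outside its binding domain, and is not c-commanded by it → coindexation permitted.
*the musicians₂* c-commands the pronoun within its binding domain → coindexation would violate Principle B.

{1}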